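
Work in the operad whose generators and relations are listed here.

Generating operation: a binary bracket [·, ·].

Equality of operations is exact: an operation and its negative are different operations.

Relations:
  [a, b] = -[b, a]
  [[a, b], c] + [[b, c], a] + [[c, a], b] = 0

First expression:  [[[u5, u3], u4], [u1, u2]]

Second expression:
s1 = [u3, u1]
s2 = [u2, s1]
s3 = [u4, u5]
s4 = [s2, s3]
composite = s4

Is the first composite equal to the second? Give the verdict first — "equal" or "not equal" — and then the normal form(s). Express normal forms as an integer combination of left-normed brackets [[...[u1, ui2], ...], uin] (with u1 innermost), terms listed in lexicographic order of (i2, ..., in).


not equal: they reduce to [[[[u1, u2], u3], u5], u4] - [[[[u1, u2], u4], u3], u5] + [[[[u1, u2], u4], u5], u3] - [[[[u1, u2], u5], u3], u4] and [[[[u1, u3], u2], u4], u5] - [[[[u1, u3], u2], u5], u4]


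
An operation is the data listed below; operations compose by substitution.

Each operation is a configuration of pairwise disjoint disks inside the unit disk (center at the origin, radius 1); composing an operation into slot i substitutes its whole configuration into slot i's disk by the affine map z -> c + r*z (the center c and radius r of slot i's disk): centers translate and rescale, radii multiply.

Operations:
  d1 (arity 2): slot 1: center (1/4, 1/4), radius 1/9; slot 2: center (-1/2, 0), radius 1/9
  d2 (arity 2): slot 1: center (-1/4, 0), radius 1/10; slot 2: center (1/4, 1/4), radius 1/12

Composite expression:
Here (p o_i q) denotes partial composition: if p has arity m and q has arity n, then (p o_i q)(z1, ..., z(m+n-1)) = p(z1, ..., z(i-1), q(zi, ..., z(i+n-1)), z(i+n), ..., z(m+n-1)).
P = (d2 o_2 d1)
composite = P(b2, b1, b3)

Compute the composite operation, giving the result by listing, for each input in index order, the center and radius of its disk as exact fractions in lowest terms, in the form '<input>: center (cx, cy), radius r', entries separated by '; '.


b1: center (13/48, 13/48), radius 1/108; b2: center (-1/4, 0), radius 1/10; b3: center (5/24, 1/4), radius 1/108

Below d2, radii multiply path by path; the b-disk centers shift.
for b2, the 1-step affine chain lands on center (-1/4, 0), radius 1/10
for b1, the 2-step affine chain lands on center (13/48, 13/48), radius 1/108
for b3, the 2-step affine chain lands on center (5/24, 1/4), radius 1/108


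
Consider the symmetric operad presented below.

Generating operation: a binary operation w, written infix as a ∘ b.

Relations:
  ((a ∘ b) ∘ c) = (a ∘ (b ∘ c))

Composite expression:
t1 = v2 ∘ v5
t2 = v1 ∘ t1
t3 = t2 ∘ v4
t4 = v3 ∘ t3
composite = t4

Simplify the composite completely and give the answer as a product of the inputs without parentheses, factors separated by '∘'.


v3 ∘ v1 ∘ v2 ∘ v5 ∘ v4

Associativity of w dissolves the nesting; only the v-input order survives.
(v2 ∘ v5) reduces to v2 ∘ v5
(v1 ∘ (v2 ∘ v5)) reduces to v1 ∘ v2 ∘ v5
((v1 ∘ (v2 ∘ v5)) ∘ v4) reduces to v1 ∘ v2 ∘ v5 ∘ v4
(v3 ∘ ((v1 ∘ (v2 ∘ v5)) ∘ v4)) reduces to v3 ∘ v1 ∘ v2 ∘ v5 ∘ v4


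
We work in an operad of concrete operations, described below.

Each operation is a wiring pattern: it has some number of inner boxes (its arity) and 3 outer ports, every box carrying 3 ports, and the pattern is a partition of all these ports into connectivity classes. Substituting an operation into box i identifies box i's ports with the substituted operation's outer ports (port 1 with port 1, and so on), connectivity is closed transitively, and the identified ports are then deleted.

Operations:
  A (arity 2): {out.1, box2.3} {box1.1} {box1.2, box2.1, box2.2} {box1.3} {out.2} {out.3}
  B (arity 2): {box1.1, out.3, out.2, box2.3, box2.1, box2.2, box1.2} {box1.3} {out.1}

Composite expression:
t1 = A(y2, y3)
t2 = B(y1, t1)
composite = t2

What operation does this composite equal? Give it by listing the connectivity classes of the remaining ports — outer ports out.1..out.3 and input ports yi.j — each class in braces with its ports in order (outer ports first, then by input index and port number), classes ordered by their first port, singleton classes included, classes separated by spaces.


{out.1} {out.2, out.3, y1.1, y1.2, y3.3} {y1.3} {y2.1} {y2.2, y3.1, y3.2} {y2.3}

Connectivity passes through glued B-boundaries; trace each wire chain.
composing A on (y2, y3), with out.j its own outer ports: {out.1, y3.3} {out.2} {out.3} {y2.1} {y2.2, y3.1, y3.2} {y2.3}
composing B on (y1, y2, y3), with out.j its own outer ports: {out.1} {out.2, out.3, y1.1, y1.2, y3.3} {y1.3} {y2.1} {y2.2, y3.1, y3.2} {y2.3}


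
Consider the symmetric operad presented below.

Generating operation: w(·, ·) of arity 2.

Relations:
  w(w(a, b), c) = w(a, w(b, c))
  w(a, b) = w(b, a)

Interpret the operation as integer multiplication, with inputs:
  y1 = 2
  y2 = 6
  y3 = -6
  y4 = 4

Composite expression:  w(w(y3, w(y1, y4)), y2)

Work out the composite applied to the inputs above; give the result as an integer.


-288


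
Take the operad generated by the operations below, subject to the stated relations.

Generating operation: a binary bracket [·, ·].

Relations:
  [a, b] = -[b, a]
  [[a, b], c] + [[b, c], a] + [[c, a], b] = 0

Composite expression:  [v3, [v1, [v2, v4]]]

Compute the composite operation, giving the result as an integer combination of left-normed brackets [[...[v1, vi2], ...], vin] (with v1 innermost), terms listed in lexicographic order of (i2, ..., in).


-[[[v1, v2], v4], v3] + [[[v1, v4], v2], v3]

In the tensor algebra, words opening v1 carry the v1-anchored form.
Composite bracket: [v3, [v1, [v2, v4]]]
Full expansion: 8 signed words from ab - ba (2^3 = 8).
Only words starting with v1 matter:
  from v1v2v4v3, sign -1: term -[[[v1, v2], v4], v3]
  from v1v4v2v3, sign +1: term +[[[v1, v4], v2], v3]


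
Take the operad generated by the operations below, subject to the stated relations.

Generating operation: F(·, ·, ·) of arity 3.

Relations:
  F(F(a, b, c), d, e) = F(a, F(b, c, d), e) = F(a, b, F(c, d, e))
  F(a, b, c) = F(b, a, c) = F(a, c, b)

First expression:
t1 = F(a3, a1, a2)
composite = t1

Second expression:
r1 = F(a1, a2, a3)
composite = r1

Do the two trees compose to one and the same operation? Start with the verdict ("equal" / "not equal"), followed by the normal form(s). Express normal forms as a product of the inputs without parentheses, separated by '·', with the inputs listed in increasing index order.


equal; both compose to a1 · a2 · a3


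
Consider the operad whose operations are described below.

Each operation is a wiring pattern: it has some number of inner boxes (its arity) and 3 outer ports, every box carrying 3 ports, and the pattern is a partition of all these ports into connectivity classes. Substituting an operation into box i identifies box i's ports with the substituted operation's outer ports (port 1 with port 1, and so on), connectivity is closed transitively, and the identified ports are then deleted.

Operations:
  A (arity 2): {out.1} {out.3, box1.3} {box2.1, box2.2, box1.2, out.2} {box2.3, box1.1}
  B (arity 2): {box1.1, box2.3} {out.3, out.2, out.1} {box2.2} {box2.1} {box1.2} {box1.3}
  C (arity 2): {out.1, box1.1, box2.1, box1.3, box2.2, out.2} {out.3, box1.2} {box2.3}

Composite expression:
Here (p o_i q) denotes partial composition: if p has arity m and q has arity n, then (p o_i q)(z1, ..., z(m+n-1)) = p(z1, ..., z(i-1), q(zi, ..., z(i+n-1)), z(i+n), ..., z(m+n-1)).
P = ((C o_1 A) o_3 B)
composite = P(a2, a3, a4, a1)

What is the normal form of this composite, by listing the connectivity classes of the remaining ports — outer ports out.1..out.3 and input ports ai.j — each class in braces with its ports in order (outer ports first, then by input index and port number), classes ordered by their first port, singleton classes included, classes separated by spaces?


{out.1, out.2, a2.3} {out.3, a2.2, a3.1, a3.2} {a1.1} {a1.2} {a1.3, a4.1} {a2.1, a3.3} {a4.2} {a4.3}


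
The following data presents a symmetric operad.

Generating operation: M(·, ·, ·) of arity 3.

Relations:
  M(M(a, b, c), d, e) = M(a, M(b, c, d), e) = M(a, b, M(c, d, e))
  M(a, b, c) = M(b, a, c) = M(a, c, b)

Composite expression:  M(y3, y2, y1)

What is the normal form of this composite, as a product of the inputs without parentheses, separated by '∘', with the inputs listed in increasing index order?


y1 ∘ y2 ∘ y3


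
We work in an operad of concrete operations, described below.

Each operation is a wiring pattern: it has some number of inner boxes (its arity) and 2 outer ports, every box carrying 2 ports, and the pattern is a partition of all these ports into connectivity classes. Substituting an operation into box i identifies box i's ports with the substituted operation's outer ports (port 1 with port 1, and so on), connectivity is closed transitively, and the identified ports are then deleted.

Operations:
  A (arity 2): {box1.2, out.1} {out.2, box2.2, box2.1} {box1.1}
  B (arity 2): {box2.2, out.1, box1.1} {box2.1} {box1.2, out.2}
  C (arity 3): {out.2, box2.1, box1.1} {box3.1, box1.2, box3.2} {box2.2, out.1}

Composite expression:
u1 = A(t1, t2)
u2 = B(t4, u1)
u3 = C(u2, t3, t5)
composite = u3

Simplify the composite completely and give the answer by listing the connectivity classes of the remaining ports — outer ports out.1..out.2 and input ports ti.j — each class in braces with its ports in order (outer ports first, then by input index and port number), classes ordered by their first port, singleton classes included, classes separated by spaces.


{out.1, t3.2} {out.2, t2.1, t2.2, t3.1, t4.1} {t1.1} {t1.2} {t4.2, t5.1, t5.2}

After gluing at C, chains via deleted ports link the t-ports.
the subtree at A composes to {out.1, t1.2} {out.2, t2.1, t2.2} {t1.1} on (t1, t2); out.j = own outer ports
the subtree at B composes to {out.1, t2.1, t2.2, t4.1} {out.2, t4.2} {t1.1} {t1.2} on (t4, t1, t2); out.j = own outer ports
the subtree at C composes to {out.1, t3.2} {out.2, t2.1, t2.2, t3.1, t4.1} {t1.1} {t1.2} {t4.2, t5.1, t5.2} on (t4, t1, t2, t3, t5); out.j = own outer ports


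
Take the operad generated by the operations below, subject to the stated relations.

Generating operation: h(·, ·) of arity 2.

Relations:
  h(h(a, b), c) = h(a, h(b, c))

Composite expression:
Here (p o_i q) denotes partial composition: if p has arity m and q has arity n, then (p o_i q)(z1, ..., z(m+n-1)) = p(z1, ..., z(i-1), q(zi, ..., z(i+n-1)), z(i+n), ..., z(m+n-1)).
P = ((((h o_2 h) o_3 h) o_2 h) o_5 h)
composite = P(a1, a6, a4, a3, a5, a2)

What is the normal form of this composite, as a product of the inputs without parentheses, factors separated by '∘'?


a1 ∘ a6 ∘ a4 ∘ a3 ∘ a5 ∘ a2

All parenthesizations of h agree; list the a-inputs left to right.
h(a6, a4) spells out as a6 ∘ a4
h(a5, a2) spells out as a5 ∘ a2
h(a3, h(a5, a2)) spells out as a3 ∘ a5 ∘ a2
h(h(a6, a4), h(a3, h(a5, a2))) spells out as a6 ∘ a4 ∘ a3 ∘ a5 ∘ a2
h(a1, h(h(a6, a4), h(a3, h(a5, a2)))) spells out as a1 ∘ a6 ∘ a4 ∘ a3 ∘ a5 ∘ a2


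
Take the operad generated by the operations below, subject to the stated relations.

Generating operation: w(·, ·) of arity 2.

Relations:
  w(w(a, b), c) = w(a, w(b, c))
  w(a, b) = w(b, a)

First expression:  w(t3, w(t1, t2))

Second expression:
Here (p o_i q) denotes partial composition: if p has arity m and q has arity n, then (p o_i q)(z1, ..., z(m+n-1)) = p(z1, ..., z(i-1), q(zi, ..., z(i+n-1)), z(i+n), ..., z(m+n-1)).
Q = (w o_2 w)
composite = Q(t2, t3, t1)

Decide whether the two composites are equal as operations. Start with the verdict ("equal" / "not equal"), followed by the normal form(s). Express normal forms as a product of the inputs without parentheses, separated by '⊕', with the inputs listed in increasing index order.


equal — both sides give t1 ⊕ t2 ⊕ t3

The first expression reduces to t1 ⊕ t2 ⊕ t3
The second expression reduces to t1 ⊕ t2 ⊕ t3
Same normal form: equal.


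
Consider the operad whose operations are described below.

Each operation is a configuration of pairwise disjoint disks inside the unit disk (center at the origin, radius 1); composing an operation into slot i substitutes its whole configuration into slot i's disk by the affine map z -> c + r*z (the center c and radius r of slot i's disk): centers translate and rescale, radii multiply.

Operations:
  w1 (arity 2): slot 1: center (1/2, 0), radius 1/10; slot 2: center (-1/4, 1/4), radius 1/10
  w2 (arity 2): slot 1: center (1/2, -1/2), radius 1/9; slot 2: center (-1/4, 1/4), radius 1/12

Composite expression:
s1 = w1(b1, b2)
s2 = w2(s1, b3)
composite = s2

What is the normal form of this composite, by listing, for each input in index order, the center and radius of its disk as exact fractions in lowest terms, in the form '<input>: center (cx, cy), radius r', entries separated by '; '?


b1: center (5/9, -1/2), radius 1/90; b2: center (17/36, -17/36), radius 1/90; b3: center (-1/4, 1/4), radius 1/12

Nesting under w2 composes maps z -> c + r*z down each b-path.
b1: after 2 affine steps, its disk has center (5/9, -1/2), radius 1/90
b2: after 2 affine steps, its disk has center (17/36, -17/36), radius 1/90
b3: after 1 affine step, its disk has center (-1/4, 1/4), radius 1/12


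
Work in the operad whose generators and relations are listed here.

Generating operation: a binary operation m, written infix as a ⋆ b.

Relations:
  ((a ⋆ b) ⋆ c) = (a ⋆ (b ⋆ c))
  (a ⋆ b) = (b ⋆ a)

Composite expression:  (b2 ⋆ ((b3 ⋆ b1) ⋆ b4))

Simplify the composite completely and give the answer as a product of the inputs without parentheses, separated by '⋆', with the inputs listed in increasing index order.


b1 ⋆ b2 ⋆ b3 ⋆ b4

Reordering under m is free, so list the b-inputs canonically.
(b3 ⋆ b1) reduces to b3 ⋆ b1
((b3 ⋆ b1) ⋆ b4) reduces to b3 ⋆ b1 ⋆ b4
(b2 ⋆ ((b3 ⋆ b1) ⋆ b4)) reduces to b2 ⋆ b3 ⋆ b1 ⋆ b4
the factors in increasing index order: b1 ⋆ b2 ⋆ b3 ⋆ b4


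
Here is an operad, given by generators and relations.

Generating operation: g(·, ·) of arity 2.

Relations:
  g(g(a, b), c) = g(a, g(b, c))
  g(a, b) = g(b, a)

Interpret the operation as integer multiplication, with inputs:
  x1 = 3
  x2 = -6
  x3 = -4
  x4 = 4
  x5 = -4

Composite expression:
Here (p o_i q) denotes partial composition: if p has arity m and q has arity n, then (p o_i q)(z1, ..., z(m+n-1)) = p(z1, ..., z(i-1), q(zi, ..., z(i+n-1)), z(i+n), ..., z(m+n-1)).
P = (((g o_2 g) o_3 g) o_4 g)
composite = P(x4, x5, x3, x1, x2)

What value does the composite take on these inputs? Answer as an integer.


g(x1, x2) = -18
g(x3, g(x1, x2)) = 72
g(x5, g(x3, g(x1, x2))) = -288
g(x4, g(x5, g(x3, g(x1, x2)))) = -1152

-1152


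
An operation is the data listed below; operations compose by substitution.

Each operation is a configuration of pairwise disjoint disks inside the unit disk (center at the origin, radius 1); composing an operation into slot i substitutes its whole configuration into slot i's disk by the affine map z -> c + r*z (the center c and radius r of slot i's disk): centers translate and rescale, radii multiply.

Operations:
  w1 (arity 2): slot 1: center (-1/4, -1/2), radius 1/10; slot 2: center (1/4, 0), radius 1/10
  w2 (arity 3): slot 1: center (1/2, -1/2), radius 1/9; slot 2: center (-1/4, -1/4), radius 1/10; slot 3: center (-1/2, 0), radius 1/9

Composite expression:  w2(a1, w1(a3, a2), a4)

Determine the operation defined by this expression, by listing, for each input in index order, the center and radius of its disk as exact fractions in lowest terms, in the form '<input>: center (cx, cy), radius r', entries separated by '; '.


a1: center (1/2, -1/2), radius 1/9; a2: center (-9/40, -1/4), radius 1/100; a3: center (-11/40, -3/10), radius 1/100; a4: center (-1/2, 0), radius 1/9


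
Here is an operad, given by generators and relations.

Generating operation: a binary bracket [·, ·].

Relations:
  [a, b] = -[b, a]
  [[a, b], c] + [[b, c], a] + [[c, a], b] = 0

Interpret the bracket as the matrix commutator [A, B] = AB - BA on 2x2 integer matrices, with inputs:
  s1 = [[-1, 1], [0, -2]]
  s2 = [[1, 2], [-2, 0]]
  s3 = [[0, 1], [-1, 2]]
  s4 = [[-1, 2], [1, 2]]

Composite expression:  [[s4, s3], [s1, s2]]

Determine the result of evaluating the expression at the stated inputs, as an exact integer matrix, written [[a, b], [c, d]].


[[7, -2], [32, -7]]

[s4, s3] = [[-3, 1], [-5, 3]]
[s1, s2] = [[-2, 1], [2, 2]]
[[s4, s3], [s1, s2]] = [[7, -2], [32, -7]]


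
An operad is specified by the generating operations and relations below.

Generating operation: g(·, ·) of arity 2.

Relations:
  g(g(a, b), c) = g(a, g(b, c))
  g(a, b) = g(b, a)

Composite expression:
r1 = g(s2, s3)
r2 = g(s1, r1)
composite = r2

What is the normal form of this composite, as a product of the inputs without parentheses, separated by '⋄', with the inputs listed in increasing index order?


s1 ⋄ s2 ⋄ s3

Shape and order are irrelevant to g; the s-input set decides.
g(s2, s3) unparenthesizes to s2 ⋄ s3
g(s1, g(s2, s3)) unparenthesizes to s1 ⋄ s2 ⋄ s3
rearranged into index order: s1 ⋄ s2 ⋄ s3


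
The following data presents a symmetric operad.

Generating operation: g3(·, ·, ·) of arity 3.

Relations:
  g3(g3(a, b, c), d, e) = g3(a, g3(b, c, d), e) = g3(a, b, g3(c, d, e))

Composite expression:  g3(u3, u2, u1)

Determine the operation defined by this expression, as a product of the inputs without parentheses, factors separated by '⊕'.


Under associativity of g3, the answer is the u's in reading order.
g3(u3, u2, u1) spells out as u3 ⊕ u2 ⊕ u1

u3 ⊕ u2 ⊕ u1


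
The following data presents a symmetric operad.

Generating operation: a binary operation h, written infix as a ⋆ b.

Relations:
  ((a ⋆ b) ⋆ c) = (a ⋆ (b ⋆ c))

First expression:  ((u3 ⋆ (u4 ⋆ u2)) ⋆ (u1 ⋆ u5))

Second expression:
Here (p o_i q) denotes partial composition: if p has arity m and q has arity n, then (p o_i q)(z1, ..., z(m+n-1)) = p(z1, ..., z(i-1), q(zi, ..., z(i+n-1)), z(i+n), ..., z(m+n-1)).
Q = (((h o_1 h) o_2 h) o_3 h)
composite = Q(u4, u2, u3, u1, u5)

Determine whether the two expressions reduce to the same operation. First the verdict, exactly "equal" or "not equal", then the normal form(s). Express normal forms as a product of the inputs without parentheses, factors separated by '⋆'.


not equal — first u3 ⋆ u4 ⋆ u2 ⋆ u1 ⋆ u5, second u4 ⋆ u2 ⋆ u3 ⋆ u1 ⋆ u5

Normal form of the first expression: u3 ⋆ u4 ⋆ u2 ⋆ u1 ⋆ u5
Normal form of the second expression: u4 ⋆ u2 ⋆ u3 ⋆ u1 ⋆ u5
Distinct normal forms: not equal.


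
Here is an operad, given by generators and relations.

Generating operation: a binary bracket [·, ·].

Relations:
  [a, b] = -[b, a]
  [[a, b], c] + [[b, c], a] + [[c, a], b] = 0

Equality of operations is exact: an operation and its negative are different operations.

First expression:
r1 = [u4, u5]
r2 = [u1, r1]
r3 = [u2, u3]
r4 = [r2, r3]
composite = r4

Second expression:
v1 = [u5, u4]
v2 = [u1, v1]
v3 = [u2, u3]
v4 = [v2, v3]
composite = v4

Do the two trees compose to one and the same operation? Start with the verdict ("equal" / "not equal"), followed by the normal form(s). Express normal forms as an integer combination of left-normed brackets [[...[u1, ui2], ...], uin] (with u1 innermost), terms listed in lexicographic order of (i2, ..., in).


not equal; first: [[[[u1, u4], u5], u2], u3] - [[[[u1, u4], u5], u3], u2] - [[[[u1, u5], u4], u2], u3] + [[[[u1, u5], u4], u3], u2]; second: -[[[[u1, u4], u5], u2], u3] + [[[[u1, u4], u5], u3], u2] + [[[[u1, u5], u4], u2], u3] - [[[[u1, u5], u4], u3], u2]

Normal form of the first expression: [[[[u1, u4], u5], u2], u3] - [[[[u1, u4], u5], u3], u2] - [[[[u1, u5], u4], u2], u3] + [[[[u1, u5], u4], u3], u2]
Normal form of the second expression: -[[[[u1, u4], u5], u2], u3] + [[[[u1, u4], u5], u3], u2] + [[[[u1, u5], u4], u2], u3] - [[[[u1, u5], u4], u3], u2]
The normal forms differ: not equal.


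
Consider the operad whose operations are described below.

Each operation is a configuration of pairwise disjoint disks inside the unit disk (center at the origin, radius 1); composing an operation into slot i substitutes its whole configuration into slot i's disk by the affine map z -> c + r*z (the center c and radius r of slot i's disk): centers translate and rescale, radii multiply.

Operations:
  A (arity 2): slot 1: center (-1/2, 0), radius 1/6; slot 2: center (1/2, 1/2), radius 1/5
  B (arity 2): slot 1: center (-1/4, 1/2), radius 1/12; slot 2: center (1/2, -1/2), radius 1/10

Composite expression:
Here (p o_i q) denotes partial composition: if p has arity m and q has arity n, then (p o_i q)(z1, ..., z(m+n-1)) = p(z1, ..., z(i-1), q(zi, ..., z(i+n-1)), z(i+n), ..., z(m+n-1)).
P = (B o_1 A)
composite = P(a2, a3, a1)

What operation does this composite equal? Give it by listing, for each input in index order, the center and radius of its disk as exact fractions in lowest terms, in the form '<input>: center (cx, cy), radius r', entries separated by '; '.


a1: center (1/2, -1/2), radius 1/10; a2: center (-7/24, 1/2), radius 1/72; a3: center (-5/24, 13/24), radius 1/60


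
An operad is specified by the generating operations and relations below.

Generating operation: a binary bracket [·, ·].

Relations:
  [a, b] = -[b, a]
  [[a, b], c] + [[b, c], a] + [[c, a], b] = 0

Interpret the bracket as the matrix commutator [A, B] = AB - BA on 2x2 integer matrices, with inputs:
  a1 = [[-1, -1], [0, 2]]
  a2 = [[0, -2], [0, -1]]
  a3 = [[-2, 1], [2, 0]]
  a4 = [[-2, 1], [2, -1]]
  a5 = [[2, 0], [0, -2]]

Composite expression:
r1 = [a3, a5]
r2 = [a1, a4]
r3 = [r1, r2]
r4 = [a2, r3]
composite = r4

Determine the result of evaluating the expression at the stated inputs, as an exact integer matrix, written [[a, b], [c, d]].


[a3, a5] = [[0, -4], [8, 0]]
[a1, a4] = [[-2, -4], [6, 2]]
[[a3, a5], [a1, a4]] = [[8, -16], [-32, -8]]
[a2, [[a3, a5], [a1, a4]]] = [[64, 16], [32, -64]]

[[64, 16], [32, -64]]


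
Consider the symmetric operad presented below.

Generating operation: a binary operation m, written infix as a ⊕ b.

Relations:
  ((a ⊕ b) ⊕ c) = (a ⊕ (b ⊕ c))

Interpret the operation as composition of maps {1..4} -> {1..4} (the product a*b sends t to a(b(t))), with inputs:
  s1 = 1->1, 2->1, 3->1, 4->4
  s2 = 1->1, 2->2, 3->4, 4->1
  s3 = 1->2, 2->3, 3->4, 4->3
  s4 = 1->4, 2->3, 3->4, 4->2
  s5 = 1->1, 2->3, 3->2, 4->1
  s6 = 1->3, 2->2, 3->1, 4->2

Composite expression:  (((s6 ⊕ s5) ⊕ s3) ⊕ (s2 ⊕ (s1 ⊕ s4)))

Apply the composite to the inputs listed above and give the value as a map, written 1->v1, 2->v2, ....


1->1, 2->1, 3->1, 4->1

(s6 ⊕ s5) = 1->3, 2->1, 3->2, 4->3
((s6 ⊕ s5) ⊕ s3) = 1->1, 2->2, 3->3, 4->2
(s1 ⊕ s4) = 1->4, 2->1, 3->4, 4->1
(s2 ⊕ (s1 ⊕ s4)) = 1->1, 2->1, 3->1, 4->1
(((s6 ⊕ s5) ⊕ s3) ⊕ (s2 ⊕ (s1 ⊕ s4))) = 1->1, 2->1, 3->1, 4->1


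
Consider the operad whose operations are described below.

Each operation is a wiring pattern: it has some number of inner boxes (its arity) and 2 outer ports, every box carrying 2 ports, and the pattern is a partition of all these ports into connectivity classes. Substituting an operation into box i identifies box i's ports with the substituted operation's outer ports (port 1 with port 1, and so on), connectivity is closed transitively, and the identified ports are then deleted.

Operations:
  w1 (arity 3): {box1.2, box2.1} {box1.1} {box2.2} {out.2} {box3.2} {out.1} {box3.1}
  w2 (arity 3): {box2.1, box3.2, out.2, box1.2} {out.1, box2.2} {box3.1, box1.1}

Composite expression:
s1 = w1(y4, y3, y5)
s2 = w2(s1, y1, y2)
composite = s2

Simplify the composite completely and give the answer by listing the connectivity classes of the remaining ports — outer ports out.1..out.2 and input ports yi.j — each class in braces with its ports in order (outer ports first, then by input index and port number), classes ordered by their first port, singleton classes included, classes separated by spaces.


{out.1, y1.2} {out.2, y1.1, y2.2} {y2.1} {y3.1, y4.2} {y3.2} {y4.1} {y5.1} {y5.2}

Substituting into w2 glues patterns; closure does the rest.
w1 over (y4, y3, y5) gives {out.1} {out.2} {y3.1, y4.2} {y3.2} {y4.1} {y5.1} {y5.2}, out.j being that stage's outer ports
w2 over (y4, y3, y5, y1, y2) gives {out.1, y1.2} {out.2, y1.1, y2.2} {y2.1} {y3.1, y4.2} {y3.2} {y4.1} {y5.1} {y5.2}, out.j being that stage's outer ports


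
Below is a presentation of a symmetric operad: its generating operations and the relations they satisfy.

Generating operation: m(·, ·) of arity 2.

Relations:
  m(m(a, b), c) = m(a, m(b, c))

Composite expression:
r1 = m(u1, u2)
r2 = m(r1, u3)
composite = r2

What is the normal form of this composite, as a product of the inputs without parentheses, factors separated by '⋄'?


u1 ⋄ u2 ⋄ u3

Every regrouping of m is equal, so read the u-inputs in written order.
m(u1, u2) spells out as u1 ⋄ u2
m(m(u1, u2), u3) spells out as u1 ⋄ u2 ⋄ u3


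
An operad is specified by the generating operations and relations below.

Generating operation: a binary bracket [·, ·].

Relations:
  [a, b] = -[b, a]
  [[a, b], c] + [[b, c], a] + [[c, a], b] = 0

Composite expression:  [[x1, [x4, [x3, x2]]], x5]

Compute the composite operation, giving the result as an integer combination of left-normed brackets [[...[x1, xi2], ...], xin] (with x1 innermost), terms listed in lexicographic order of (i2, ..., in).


[[[[x1, x2], x3], x4], x5] - [[[[x1, x3], x2], x4], x5] - [[[[x1, x4], x2], x3], x5] + [[[[x1, x4], x3], x2], x5]

Skip Jacobi rewriting: expand, keep x1-initial words, read off terms.
Composite bracket: [[x1, [x4, [x3, x2]]], x5]
The bracket unfolds into 16 signed words via [a, b] = ab - ba (2^4 = 16).
Keep just the words that open with x1:
  x1x2x3x4x5 appears with sign +1, giving the term +[[[[x1, x2], x3], x4], x5]
  x1x3x2x4x5 appears with sign -1, giving the term -[[[[x1, x3], x2], x4], x5]
  x1x4x2x3x5 appears with sign -1, giving the term -[[[[x1, x4], x2], x3], x5]
  x1x4x3x2x5 appears with sign +1, giving the term +[[[[x1, x4], x3], x2], x5]


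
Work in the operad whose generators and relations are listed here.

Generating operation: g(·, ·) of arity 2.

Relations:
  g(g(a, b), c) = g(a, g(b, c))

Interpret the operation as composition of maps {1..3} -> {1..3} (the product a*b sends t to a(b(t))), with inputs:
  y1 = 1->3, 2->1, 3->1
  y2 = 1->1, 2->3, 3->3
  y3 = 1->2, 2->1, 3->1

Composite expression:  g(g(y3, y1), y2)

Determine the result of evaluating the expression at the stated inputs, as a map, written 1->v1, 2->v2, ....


1->1, 2->2, 3->2

g(y3, y1) = 1->1, 2->2, 3->2
g(g(y3, y1), y2) = 1->1, 2->2, 3->2


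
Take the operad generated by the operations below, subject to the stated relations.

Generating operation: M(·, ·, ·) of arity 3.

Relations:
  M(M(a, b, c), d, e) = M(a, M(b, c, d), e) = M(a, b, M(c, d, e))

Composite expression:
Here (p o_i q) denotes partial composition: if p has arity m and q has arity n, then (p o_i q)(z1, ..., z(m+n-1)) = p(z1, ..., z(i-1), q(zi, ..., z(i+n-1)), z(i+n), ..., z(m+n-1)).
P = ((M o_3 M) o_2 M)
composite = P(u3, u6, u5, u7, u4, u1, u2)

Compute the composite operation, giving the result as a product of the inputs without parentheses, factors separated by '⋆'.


u3 ⋆ u6 ⋆ u5 ⋆ u7 ⋆ u4 ⋆ u1 ⋆ u2

All parenthesizations of M agree; list the u-inputs left to right.
M(u6, u5, u7) collapses to u6 ⋆ u5 ⋆ u7
M(u4, u1, u2) collapses to u4 ⋆ u1 ⋆ u2
M(u3, M(u6, u5, u7), M(u4, u1, u2)) collapses to u3 ⋆ u6 ⋆ u5 ⋆ u7 ⋆ u4 ⋆ u1 ⋆ u2


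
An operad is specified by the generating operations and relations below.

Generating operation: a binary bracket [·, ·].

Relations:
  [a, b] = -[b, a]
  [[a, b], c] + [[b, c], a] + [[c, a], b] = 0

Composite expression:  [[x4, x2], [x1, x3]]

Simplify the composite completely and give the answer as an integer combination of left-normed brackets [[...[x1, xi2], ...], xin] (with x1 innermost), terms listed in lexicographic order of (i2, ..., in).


Left-normed coefficients sit on the x1-initial expansion words.
Composite bracket: [[x4, x2], [x1, x3]]
Under [a, b] = ab - ba we get 8 signed associative words (2^3 = 8).
Keep just the words that open with x1:
  word x1x3x2x4 has sign +1, contributing +[[[x1, x3], x2], x4]
  word x1x3x4x2 has sign -1, contributing -[[[x1, x3], x4], x2]

[[[x1, x3], x2], x4] - [[[x1, x3], x4], x2]


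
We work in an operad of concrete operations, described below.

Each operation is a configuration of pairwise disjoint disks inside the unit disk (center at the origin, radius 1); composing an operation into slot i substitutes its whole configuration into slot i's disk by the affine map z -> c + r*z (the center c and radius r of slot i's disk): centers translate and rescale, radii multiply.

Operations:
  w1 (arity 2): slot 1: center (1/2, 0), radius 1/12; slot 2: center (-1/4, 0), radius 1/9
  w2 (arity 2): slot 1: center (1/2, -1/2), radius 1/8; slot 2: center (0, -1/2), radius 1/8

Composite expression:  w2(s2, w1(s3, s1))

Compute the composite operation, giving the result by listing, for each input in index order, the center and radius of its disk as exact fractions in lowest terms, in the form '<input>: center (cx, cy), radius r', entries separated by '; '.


s1: center (-1/32, -1/2), radius 1/72; s2: center (1/2, -1/2), radius 1/8; s3: center (1/16, -1/2), radius 1/96

Each s-disk chains the slot maps above it in w2; radii multiply.
for s2, the 1-step affine chain lands on center (1/2, -1/2), radius 1/8
for s3, the 2-step affine chain lands on center (1/16, -1/2), radius 1/96
for s1, the 2-step affine chain lands on center (-1/32, -1/2), radius 1/72


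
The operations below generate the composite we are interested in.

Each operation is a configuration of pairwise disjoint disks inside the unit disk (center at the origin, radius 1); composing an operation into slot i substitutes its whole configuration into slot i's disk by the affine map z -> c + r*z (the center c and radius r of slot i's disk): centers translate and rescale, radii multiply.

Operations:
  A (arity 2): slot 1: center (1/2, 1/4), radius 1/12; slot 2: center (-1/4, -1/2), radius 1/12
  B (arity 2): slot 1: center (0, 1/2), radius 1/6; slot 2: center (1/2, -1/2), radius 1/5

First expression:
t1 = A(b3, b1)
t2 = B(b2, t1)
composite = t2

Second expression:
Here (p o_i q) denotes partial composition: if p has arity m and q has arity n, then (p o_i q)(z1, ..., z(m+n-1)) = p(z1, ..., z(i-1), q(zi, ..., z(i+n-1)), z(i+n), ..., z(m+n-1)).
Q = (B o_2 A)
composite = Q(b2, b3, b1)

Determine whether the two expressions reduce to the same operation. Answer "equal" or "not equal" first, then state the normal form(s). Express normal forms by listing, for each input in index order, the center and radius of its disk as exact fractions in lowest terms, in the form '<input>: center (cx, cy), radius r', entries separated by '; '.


The first expression reduces to b1: center (9/20, -3/5), radius 1/60; b2: center (0, 1/2), radius 1/6; b3: center (3/5, -9/20), radius 1/60
The second expression reduces to b1: center (9/20, -3/5), radius 1/60; b2: center (0, 1/2), radius 1/6; b3: center (3/5, -9/20), radius 1/60
Same normal form: equal.

equal; both compose to b1: center (9/20, -3/5), radius 1/60; b2: center (0, 1/2), radius 1/6; b3: center (3/5, -9/20), radius 1/60


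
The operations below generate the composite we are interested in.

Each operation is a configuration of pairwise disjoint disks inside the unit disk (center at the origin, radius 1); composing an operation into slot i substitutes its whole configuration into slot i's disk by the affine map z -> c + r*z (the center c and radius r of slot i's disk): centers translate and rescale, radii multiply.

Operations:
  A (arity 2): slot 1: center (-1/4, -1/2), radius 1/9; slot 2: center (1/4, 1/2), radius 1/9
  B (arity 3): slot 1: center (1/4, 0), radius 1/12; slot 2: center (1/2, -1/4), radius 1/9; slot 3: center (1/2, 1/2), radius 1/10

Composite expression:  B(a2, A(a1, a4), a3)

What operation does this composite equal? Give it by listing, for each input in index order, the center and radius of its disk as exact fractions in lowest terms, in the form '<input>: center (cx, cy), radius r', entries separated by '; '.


a1: center (17/36, -11/36), radius 1/81; a2: center (1/4, 0), radius 1/12; a3: center (1/2, 1/2), radius 1/10; a4: center (19/36, -7/36), radius 1/81

Only the slot chain above each a matters under B; compose those maps.
input a2: composing its 1 substitution step yields center (1/4, 0), radius 1/12
input a1: composing its 2 substitution steps yields center (17/36, -11/36), radius 1/81
input a4: composing its 2 substitution steps yields center (19/36, -7/36), radius 1/81
input a3: composing its 1 substitution step yields center (1/2, 1/2), radius 1/10


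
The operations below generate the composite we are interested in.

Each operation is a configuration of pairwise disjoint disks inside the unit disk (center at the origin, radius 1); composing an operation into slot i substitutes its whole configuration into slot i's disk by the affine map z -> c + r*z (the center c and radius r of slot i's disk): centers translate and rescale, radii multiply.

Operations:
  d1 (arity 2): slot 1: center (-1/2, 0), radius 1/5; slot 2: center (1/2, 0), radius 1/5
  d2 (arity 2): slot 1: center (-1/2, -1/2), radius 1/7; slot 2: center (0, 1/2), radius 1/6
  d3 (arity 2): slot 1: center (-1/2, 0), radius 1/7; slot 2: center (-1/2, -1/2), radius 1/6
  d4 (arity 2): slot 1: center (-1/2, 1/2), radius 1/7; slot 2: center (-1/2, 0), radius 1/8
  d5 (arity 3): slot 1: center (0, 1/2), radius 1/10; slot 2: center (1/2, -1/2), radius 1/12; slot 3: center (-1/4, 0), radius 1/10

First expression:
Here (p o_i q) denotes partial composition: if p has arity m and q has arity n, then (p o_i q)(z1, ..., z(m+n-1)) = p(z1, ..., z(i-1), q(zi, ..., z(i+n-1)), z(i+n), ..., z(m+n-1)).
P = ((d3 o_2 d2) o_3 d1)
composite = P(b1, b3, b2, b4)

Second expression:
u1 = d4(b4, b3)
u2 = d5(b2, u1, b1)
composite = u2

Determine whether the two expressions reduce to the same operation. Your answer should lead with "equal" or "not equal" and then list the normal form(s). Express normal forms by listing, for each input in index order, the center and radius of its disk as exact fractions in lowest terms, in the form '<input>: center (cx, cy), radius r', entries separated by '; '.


not equal; the first gives b1: center (-1/2, 0), radius 1/7; b2: center (-37/72, -5/12), radius 1/180; b3: center (-7/12, -7/12), radius 1/42; b4: center (-35/72, -5/12), radius 1/180 and the second b1: center (-1/4, 0), radius 1/10; b2: center (0, 1/2), radius 1/10; b3: center (11/24, -1/2), radius 1/96; b4: center (11/24, -11/24), radius 1/84

Normal form of the first expression: b1: center (-1/2, 0), radius 1/7; b2: center (-37/72, -5/12), radius 1/180; b3: center (-7/12, -7/12), radius 1/42; b4: center (-35/72, -5/12), radius 1/180
Normal form of the second expression: b1: center (-1/4, 0), radius 1/10; b2: center (0, 1/2), radius 1/10; b3: center (11/24, -1/2), radius 1/96; b4: center (11/24, -11/24), radius 1/84
They disagree, so not equal.


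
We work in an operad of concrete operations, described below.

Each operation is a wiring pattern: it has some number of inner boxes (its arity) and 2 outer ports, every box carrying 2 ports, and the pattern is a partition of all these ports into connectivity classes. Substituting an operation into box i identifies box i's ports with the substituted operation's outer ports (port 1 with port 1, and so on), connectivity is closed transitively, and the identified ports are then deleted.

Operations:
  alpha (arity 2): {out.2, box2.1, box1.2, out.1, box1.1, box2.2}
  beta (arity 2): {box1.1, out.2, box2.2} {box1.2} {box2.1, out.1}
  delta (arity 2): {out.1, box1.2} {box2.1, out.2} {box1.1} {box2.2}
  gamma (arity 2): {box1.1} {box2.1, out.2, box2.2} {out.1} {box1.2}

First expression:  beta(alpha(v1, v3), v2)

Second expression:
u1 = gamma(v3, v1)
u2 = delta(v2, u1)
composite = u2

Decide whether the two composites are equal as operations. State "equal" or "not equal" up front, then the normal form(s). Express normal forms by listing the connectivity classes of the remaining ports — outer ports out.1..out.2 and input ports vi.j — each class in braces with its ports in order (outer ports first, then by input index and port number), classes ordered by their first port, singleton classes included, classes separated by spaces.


not equal; first: {out.1, v2.1} {out.2, v1.1, v1.2, v2.2, v3.1, v3.2}; second: {out.1, v2.2} {out.2} {v1.1, v1.2} {v2.1} {v3.1} {v3.2}

In normal form, the first expression is {out.1, v2.1} {out.2, v1.1, v1.2, v2.2, v3.1, v3.2}
In normal form, the second expression is {out.1, v2.2} {out.2} {v1.1, v1.2} {v2.1} {v3.1} {v3.2}
Distinct normal forms: not equal.


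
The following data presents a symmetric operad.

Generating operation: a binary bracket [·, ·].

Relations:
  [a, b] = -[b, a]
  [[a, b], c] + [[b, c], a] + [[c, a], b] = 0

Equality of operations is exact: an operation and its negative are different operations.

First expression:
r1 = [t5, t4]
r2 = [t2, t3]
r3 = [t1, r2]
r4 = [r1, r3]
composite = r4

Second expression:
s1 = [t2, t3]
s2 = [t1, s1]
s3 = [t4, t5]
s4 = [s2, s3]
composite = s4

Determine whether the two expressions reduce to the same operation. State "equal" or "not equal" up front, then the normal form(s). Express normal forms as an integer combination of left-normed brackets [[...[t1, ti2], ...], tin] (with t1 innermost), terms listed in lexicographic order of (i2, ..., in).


Reducing the first expression gives [[[[t1, t2], t3], t4], t5] - [[[[t1, t2], t3], t5], t4] - [[[[t1, t3], t2], t4], t5] + [[[[t1, t3], t2], t5], t4]
Reducing the second expression gives [[[[t1, t2], t3], t4], t5] - [[[[t1, t2], t3], t5], t4] - [[[[t1, t3], t2], t4], t5] + [[[[t1, t3], t2], t5], t4]
The normal forms match — equal.

equal; the common form is [[[[t1, t2], t3], t4], t5] - [[[[t1, t2], t3], t5], t4] - [[[[t1, t3], t2], t4], t5] + [[[[t1, t3], t2], t5], t4]


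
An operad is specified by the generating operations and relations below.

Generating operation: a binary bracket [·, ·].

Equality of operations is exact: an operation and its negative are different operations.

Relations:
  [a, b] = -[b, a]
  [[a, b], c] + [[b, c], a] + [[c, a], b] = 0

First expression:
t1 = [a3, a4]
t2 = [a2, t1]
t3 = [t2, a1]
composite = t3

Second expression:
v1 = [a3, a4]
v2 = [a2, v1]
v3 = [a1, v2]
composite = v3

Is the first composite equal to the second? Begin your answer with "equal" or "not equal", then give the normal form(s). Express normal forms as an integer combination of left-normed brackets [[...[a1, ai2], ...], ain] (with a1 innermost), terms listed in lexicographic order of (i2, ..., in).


Reducing the first expression gives -[[[a1, a2], a3], a4] + [[[a1, a2], a4], a3] + [[[a1, a3], a4], a2] - [[[a1, a4], a3], a2]
Reducing the second expression gives [[[a1, a2], a3], a4] - [[[a1, a2], a4], a3] - [[[a1, a3], a4], a2] + [[[a1, a4], a3], a2]
They disagree, so not equal.

not equal — first -[[[a1, a2], a3], a4] + [[[a1, a2], a4], a3] + [[[a1, a3], a4], a2] - [[[a1, a4], a3], a2], second [[[a1, a2], a3], a4] - [[[a1, a2], a4], a3] - [[[a1, a3], a4], a2] + [[[a1, a4], a3], a2]


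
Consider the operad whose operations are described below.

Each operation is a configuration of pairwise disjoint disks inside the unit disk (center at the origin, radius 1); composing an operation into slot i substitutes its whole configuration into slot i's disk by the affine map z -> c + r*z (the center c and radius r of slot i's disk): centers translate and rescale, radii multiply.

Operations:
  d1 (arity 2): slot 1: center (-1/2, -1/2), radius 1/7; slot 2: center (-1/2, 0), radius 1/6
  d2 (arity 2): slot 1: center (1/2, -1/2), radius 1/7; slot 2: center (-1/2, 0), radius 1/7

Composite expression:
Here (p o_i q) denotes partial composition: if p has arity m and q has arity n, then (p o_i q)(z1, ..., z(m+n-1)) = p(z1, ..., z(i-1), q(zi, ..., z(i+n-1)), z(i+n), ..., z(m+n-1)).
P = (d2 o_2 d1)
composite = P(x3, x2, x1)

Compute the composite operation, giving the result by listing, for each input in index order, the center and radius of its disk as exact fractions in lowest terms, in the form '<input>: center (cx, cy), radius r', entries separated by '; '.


x1: center (-4/7, 0), radius 1/42; x2: center (-4/7, -1/14), radius 1/49; x3: center (1/2, -1/2), radius 1/7

Each x-disk chains the slot maps above it in d2; radii multiply.
x3 passes through 1 substitution, ending at center (1/2, -1/2), radius 1/7
x2 passes through 2 substitutions, ending at center (-4/7, -1/14), radius 1/49
x1 passes through 2 substitutions, ending at center (-4/7, 0), radius 1/42
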